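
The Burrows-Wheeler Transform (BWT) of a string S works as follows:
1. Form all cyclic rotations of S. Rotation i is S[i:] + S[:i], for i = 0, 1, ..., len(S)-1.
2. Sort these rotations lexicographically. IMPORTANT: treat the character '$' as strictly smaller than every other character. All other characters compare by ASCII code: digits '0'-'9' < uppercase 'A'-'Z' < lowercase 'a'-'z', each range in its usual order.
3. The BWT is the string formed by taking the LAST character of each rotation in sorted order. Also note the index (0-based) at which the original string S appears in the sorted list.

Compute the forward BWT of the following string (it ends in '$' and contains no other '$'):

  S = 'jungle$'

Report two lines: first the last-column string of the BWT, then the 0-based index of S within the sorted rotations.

All 7 rotations (rotation i = S[i:]+S[:i]):
  rot[0] = jungle$
  rot[1] = ungle$j
  rot[2] = ngle$ju
  rot[3] = gle$jun
  rot[4] = le$jung
  rot[5] = e$jungl
  rot[6] = $jungle
Sorted (with $ < everything):
  sorted[0] = $jungle  (last char: 'e')
  sorted[1] = e$jungl  (last char: 'l')
  sorted[2] = gle$jun  (last char: 'n')
  sorted[3] = jungle$  (last char: '$')
  sorted[4] = le$jung  (last char: 'g')
  sorted[5] = ngle$ju  (last char: 'u')
  sorted[6] = ungle$j  (last char: 'j')
Last column: eln$guj
Original string S is at sorted index 3

Answer: eln$guj
3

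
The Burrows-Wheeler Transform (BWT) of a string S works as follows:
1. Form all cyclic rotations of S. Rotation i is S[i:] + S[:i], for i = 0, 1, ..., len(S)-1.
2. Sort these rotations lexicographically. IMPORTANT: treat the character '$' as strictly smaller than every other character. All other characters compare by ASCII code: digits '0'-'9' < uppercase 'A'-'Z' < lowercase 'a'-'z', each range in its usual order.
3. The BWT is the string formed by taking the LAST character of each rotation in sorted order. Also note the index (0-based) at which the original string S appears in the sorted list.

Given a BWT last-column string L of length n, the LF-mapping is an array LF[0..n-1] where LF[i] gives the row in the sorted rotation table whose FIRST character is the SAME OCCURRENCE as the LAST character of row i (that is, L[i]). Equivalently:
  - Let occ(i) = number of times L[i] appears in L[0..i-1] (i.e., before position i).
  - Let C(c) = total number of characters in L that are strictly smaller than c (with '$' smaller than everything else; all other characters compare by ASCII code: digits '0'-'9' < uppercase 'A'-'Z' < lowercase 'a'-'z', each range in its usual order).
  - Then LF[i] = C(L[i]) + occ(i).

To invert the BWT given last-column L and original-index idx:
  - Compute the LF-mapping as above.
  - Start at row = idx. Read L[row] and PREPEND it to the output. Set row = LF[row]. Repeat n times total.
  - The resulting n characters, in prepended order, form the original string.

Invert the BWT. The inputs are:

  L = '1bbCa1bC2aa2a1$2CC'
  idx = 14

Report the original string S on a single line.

LF mapping: 1 15 16 7 11 2 17 8 4 12 13 5 14 3 0 6 9 10
Walk LF starting at row 14, prepending L[row]:
  step 1: row=14, L[14]='$', prepend. Next row=LF[14]=0
  step 2: row=0, L[0]='1', prepend. Next row=LF[0]=1
  step 3: row=1, L[1]='b', prepend. Next row=LF[1]=15
  step 4: row=15, L[15]='2', prepend. Next row=LF[15]=6
  step 5: row=6, L[6]='b', prepend. Next row=LF[6]=17
  step 6: row=17, L[17]='C', prepend. Next row=LF[17]=10
  step 7: row=10, L[10]='a', prepend. Next row=LF[10]=13
  step 8: row=13, L[13]='1', prepend. Next row=LF[13]=3
  step 9: row=3, L[3]='C', prepend. Next row=LF[3]=7
  step 10: row=7, L[7]='C', prepend. Next row=LF[7]=8
  step 11: row=8, L[8]='2', prepend. Next row=LF[8]=4
  step 12: row=4, L[4]='a', prepend. Next row=LF[4]=11
  step 13: row=11, L[11]='2', prepend. Next row=LF[11]=5
  step 14: row=5, L[5]='1', prepend. Next row=LF[5]=2
  step 15: row=2, L[2]='b', prepend. Next row=LF[2]=16
  step 16: row=16, L[16]='C', prepend. Next row=LF[16]=9
  step 17: row=9, L[9]='a', prepend. Next row=LF[9]=12
  step 18: row=12, L[12]='a', prepend. Next row=LF[12]=14
Reversed output: aaCb12a2CC1aCb2b1$

Answer: aaCb12a2CC1aCb2b1$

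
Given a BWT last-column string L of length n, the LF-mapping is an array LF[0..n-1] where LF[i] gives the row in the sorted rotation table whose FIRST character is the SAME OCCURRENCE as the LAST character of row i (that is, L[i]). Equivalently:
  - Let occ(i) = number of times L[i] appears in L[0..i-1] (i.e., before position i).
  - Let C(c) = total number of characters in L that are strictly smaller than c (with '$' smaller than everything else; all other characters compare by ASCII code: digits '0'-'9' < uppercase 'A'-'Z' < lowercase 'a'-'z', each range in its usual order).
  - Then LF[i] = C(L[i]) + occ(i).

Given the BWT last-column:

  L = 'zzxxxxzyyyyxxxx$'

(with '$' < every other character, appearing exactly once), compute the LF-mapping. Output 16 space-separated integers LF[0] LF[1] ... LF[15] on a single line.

Char counts: '$':1, 'x':8, 'y':4, 'z':3
C (first-col start): C('$')=0, C('x')=1, C('y')=9, C('z')=13
L[0]='z': occ=0, LF[0]=C('z')+0=13+0=13
L[1]='z': occ=1, LF[1]=C('z')+1=13+1=14
L[2]='x': occ=0, LF[2]=C('x')+0=1+0=1
L[3]='x': occ=1, LF[3]=C('x')+1=1+1=2
L[4]='x': occ=2, LF[4]=C('x')+2=1+2=3
L[5]='x': occ=3, LF[5]=C('x')+3=1+3=4
L[6]='z': occ=2, LF[6]=C('z')+2=13+2=15
L[7]='y': occ=0, LF[7]=C('y')+0=9+0=9
L[8]='y': occ=1, LF[8]=C('y')+1=9+1=10
L[9]='y': occ=2, LF[9]=C('y')+2=9+2=11
L[10]='y': occ=3, LF[10]=C('y')+3=9+3=12
L[11]='x': occ=4, LF[11]=C('x')+4=1+4=5
L[12]='x': occ=5, LF[12]=C('x')+5=1+5=6
L[13]='x': occ=6, LF[13]=C('x')+6=1+6=7
L[14]='x': occ=7, LF[14]=C('x')+7=1+7=8
L[15]='$': occ=0, LF[15]=C('$')+0=0+0=0

Answer: 13 14 1 2 3 4 15 9 10 11 12 5 6 7 8 0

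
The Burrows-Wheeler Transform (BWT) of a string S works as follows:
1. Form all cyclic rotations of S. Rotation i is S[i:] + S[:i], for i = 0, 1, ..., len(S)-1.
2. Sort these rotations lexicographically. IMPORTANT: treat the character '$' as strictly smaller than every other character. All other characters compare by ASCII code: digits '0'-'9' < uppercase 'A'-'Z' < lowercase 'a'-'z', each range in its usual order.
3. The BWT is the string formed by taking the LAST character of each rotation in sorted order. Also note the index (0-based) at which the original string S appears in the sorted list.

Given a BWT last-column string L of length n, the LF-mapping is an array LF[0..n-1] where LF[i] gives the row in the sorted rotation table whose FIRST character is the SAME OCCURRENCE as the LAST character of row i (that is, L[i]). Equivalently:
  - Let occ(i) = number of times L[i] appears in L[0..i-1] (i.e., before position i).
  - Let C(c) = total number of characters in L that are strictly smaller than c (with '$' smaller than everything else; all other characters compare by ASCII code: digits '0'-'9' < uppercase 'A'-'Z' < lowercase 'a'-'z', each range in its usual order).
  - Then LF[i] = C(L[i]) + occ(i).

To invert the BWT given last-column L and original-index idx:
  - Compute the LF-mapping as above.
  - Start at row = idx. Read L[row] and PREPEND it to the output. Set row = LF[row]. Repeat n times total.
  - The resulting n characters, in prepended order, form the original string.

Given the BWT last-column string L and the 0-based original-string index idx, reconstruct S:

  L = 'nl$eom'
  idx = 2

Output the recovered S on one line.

Answer: lemon$

Derivation:
LF mapping: 4 2 0 1 5 3
Walk LF starting at row 2, prepending L[row]:
  step 1: row=2, L[2]='$', prepend. Next row=LF[2]=0
  step 2: row=0, L[0]='n', prepend. Next row=LF[0]=4
  step 3: row=4, L[4]='o', prepend. Next row=LF[4]=5
  step 4: row=5, L[5]='m', prepend. Next row=LF[5]=3
  step 5: row=3, L[3]='e', prepend. Next row=LF[3]=1
  step 6: row=1, L[1]='l', prepend. Next row=LF[1]=2
Reversed output: lemon$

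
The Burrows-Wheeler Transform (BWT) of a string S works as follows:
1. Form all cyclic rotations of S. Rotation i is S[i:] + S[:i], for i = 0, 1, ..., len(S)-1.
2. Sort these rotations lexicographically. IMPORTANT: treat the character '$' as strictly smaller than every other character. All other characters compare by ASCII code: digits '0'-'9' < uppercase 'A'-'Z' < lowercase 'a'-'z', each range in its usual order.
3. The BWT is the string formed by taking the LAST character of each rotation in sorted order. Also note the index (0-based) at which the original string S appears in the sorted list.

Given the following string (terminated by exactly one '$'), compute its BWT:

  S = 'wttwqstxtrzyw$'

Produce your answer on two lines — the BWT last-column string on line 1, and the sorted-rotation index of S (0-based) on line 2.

All 14 rotations (rotation i = S[i:]+S[:i]):
  rot[0] = wttwqstxtrzyw$
  rot[1] = ttwqstxtrzyw$w
  rot[2] = twqstxtrzyw$wt
  rot[3] = wqstxtrzyw$wtt
  rot[4] = qstxtrzyw$wttw
  rot[5] = stxtrzyw$wttwq
  rot[6] = txtrzyw$wttwqs
  rot[7] = xtrzyw$wttwqst
  rot[8] = trzyw$wttwqstx
  rot[9] = rzyw$wttwqstxt
  rot[10] = zyw$wttwqstxtr
  rot[11] = yw$wttwqstxtrz
  rot[12] = w$wttwqstxtrzy
  rot[13] = $wttwqstxtrzyw
Sorted (with $ < everything):
  sorted[0] = $wttwqstxtrzyw  (last char: 'w')
  sorted[1] = qstxtrzyw$wttw  (last char: 'w')
  sorted[2] = rzyw$wttwqstxt  (last char: 't')
  sorted[3] = stxtrzyw$wttwq  (last char: 'q')
  sorted[4] = trzyw$wttwqstx  (last char: 'x')
  sorted[5] = ttwqstxtrzyw$w  (last char: 'w')
  sorted[6] = twqstxtrzyw$wt  (last char: 't')
  sorted[7] = txtrzyw$wttwqs  (last char: 's')
  sorted[8] = w$wttwqstxtrzy  (last char: 'y')
  sorted[9] = wqstxtrzyw$wtt  (last char: 't')
  sorted[10] = wttwqstxtrzyw$  (last char: '$')
  sorted[11] = xtrzyw$wttwqst  (last char: 't')
  sorted[12] = yw$wttwqstxtrz  (last char: 'z')
  sorted[13] = zyw$wttwqstxtr  (last char: 'r')
Last column: wwtqxwtsyt$tzr
Original string S is at sorted index 10

Answer: wwtqxwtsyt$tzr
10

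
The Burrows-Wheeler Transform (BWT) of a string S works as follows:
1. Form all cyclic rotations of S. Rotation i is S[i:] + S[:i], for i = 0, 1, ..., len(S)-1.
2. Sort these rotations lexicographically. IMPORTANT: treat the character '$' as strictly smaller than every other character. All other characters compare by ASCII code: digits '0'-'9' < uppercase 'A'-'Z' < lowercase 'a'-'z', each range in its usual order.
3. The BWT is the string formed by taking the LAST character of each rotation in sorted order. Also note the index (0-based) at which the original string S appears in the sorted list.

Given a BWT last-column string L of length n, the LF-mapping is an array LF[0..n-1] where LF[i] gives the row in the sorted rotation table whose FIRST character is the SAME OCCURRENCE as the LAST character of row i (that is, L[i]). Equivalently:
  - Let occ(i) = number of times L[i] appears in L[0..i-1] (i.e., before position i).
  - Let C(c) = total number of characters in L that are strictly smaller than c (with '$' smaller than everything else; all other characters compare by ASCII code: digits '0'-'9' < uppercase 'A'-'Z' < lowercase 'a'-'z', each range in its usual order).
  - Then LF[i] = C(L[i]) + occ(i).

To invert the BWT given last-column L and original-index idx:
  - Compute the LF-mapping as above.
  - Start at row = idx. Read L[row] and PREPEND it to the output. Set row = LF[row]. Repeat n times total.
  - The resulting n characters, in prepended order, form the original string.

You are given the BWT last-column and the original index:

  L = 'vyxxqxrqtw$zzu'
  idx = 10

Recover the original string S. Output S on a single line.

LF mapping: 6 11 8 9 1 10 3 2 4 7 0 12 13 5
Walk LF starting at row 10, prepending L[row]:
  step 1: row=10, L[10]='$', prepend. Next row=LF[10]=0
  step 2: row=0, L[0]='v', prepend. Next row=LF[0]=6
  step 3: row=6, L[6]='r', prepend. Next row=LF[6]=3
  step 4: row=3, L[3]='x', prepend. Next row=LF[3]=9
  step 5: row=9, L[9]='w', prepend. Next row=LF[9]=7
  step 6: row=7, L[7]='q', prepend. Next row=LF[7]=2
  step 7: row=2, L[2]='x', prepend. Next row=LF[2]=8
  step 8: row=8, L[8]='t', prepend. Next row=LF[8]=4
  step 9: row=4, L[4]='q', prepend. Next row=LF[4]=1
  step 10: row=1, L[1]='y', prepend. Next row=LF[1]=11
  step 11: row=11, L[11]='z', prepend. Next row=LF[11]=12
  step 12: row=12, L[12]='z', prepend. Next row=LF[12]=13
  step 13: row=13, L[13]='u', prepend. Next row=LF[13]=5
  step 14: row=5, L[5]='x', prepend. Next row=LF[5]=10
Reversed output: xuzzyqtxqwxrv$

Answer: xuzzyqtxqwxrv$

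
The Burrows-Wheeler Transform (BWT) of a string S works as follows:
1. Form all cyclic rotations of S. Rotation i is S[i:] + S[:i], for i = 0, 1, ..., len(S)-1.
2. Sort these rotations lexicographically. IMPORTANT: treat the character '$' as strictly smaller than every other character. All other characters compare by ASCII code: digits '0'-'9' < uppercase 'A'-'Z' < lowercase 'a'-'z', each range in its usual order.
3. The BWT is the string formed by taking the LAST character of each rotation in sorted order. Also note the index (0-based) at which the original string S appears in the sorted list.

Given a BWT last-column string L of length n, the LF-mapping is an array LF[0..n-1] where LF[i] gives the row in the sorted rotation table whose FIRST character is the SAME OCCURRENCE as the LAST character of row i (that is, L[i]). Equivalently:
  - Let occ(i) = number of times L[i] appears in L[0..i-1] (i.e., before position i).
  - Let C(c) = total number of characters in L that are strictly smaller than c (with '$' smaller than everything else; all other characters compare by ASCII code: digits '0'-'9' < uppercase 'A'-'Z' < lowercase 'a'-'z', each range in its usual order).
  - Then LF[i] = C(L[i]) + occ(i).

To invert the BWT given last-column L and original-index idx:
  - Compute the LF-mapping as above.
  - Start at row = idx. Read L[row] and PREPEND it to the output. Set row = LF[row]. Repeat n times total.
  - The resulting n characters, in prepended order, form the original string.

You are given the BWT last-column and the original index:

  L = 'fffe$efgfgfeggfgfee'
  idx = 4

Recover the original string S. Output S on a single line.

Answer: egfgfgfeefffeeggff$

Derivation:
LF mapping: 6 7 8 1 0 2 9 14 10 15 11 3 16 17 12 18 13 4 5
Walk LF starting at row 4, prepending L[row]:
  step 1: row=4, L[4]='$', prepend. Next row=LF[4]=0
  step 2: row=0, L[0]='f', prepend. Next row=LF[0]=6
  step 3: row=6, L[6]='f', prepend. Next row=LF[6]=9
  step 4: row=9, L[9]='g', prepend. Next row=LF[9]=15
  step 5: row=15, L[15]='g', prepend. Next row=LF[15]=18
  step 6: row=18, L[18]='e', prepend. Next row=LF[18]=5
  step 7: row=5, L[5]='e', prepend. Next row=LF[5]=2
  step 8: row=2, L[2]='f', prepend. Next row=LF[2]=8
  step 9: row=8, L[8]='f', prepend. Next row=LF[8]=10
  step 10: row=10, L[10]='f', prepend. Next row=LF[10]=11
  step 11: row=11, L[11]='e', prepend. Next row=LF[11]=3
  step 12: row=3, L[3]='e', prepend. Next row=LF[3]=1
  step 13: row=1, L[1]='f', prepend. Next row=LF[1]=7
  step 14: row=7, L[7]='g', prepend. Next row=LF[7]=14
  step 15: row=14, L[14]='f', prepend. Next row=LF[14]=12
  step 16: row=12, L[12]='g', prepend. Next row=LF[12]=16
  step 17: row=16, L[16]='f', prepend. Next row=LF[16]=13
  step 18: row=13, L[13]='g', prepend. Next row=LF[13]=17
  step 19: row=17, L[17]='e', prepend. Next row=LF[17]=4
Reversed output: egfgfgfeefffeeggff$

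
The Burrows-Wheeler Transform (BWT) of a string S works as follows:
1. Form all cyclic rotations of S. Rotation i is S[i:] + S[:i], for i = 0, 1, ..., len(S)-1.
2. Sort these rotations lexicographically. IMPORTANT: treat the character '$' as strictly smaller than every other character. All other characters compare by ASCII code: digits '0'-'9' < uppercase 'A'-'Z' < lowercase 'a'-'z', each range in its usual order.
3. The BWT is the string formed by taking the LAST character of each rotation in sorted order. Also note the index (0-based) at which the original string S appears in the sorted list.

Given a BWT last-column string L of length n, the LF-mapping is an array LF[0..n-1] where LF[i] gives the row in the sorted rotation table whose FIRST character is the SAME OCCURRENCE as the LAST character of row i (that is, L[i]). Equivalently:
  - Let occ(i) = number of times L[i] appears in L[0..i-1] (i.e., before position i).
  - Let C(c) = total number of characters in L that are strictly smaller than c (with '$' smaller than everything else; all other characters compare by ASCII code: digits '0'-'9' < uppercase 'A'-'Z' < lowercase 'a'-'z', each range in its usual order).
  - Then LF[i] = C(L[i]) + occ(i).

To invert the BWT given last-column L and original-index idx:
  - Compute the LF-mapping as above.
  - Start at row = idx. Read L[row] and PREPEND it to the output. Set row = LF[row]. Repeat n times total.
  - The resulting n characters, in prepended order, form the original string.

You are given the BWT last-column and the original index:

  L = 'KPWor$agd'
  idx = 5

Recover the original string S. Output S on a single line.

LF mapping: 1 2 3 7 8 0 4 6 5
Walk LF starting at row 5, prepending L[row]:
  step 1: row=5, L[5]='$', prepend. Next row=LF[5]=0
  step 2: row=0, L[0]='K', prepend. Next row=LF[0]=1
  step 3: row=1, L[1]='P', prepend. Next row=LF[1]=2
  step 4: row=2, L[2]='W', prepend. Next row=LF[2]=3
  step 5: row=3, L[3]='o', prepend. Next row=LF[3]=7
  step 6: row=7, L[7]='g', prepend. Next row=LF[7]=6
  step 7: row=6, L[6]='a', prepend. Next row=LF[6]=4
  step 8: row=4, L[4]='r', prepend. Next row=LF[4]=8
  step 9: row=8, L[8]='d', prepend. Next row=LF[8]=5
Reversed output: dragoWPK$

Answer: dragoWPK$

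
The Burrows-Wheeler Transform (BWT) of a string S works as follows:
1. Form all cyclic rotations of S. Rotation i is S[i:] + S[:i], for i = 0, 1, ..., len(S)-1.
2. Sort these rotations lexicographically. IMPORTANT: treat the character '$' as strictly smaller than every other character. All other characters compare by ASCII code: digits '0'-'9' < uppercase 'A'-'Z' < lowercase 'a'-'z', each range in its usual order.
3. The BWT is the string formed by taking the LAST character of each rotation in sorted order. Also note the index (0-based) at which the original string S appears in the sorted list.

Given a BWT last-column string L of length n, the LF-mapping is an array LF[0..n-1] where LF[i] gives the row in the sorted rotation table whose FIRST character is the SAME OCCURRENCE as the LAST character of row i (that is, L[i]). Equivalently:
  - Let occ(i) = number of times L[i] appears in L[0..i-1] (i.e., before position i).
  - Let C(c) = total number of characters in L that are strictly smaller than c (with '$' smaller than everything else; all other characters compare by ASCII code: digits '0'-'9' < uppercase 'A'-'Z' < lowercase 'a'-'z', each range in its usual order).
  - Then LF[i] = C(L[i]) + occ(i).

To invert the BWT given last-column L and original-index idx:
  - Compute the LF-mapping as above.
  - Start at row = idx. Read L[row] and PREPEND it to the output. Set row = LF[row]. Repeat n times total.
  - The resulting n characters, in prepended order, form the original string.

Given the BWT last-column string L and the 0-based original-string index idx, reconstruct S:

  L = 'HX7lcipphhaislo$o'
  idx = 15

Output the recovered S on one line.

Answer: philosophicalX7H$

Derivation:
LF mapping: 2 3 1 10 5 8 14 15 6 7 4 9 16 11 12 0 13
Walk LF starting at row 15, prepending L[row]:
  step 1: row=15, L[15]='$', prepend. Next row=LF[15]=0
  step 2: row=0, L[0]='H', prepend. Next row=LF[0]=2
  step 3: row=2, L[2]='7', prepend. Next row=LF[2]=1
  step 4: row=1, L[1]='X', prepend. Next row=LF[1]=3
  step 5: row=3, L[3]='l', prepend. Next row=LF[3]=10
  step 6: row=10, L[10]='a', prepend. Next row=LF[10]=4
  step 7: row=4, L[4]='c', prepend. Next row=LF[4]=5
  step 8: row=5, L[5]='i', prepend. Next row=LF[5]=8
  step 9: row=8, L[8]='h', prepend. Next row=LF[8]=6
  step 10: row=6, L[6]='p', prepend. Next row=LF[6]=14
  step 11: row=14, L[14]='o', prepend. Next row=LF[14]=12
  step 12: row=12, L[12]='s', prepend. Next row=LF[12]=16
  step 13: row=16, L[16]='o', prepend. Next row=LF[16]=13
  step 14: row=13, L[13]='l', prepend. Next row=LF[13]=11
  step 15: row=11, L[11]='i', prepend. Next row=LF[11]=9
  step 16: row=9, L[9]='h', prepend. Next row=LF[9]=7
  step 17: row=7, L[7]='p', prepend. Next row=LF[7]=15
Reversed output: philosophicalX7H$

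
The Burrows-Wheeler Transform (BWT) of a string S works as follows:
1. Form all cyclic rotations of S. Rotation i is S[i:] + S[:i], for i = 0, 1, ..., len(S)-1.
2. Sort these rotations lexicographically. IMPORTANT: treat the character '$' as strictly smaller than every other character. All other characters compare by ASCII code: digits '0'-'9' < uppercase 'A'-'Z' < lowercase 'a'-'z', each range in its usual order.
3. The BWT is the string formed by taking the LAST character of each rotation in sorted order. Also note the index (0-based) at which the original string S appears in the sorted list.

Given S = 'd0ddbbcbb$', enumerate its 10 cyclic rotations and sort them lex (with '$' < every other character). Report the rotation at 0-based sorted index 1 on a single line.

Answer: 0ddbbcbb$d

Derivation:
All 10 rotations (rotation i = S[i:]+S[:i]):
  rot[0] = d0ddbbcbb$
  rot[1] = 0ddbbcbb$d
  rot[2] = ddbbcbb$d0
  rot[3] = dbbcbb$d0d
  rot[4] = bbcbb$d0dd
  rot[5] = bcbb$d0ddb
  rot[6] = cbb$d0ddbb
  rot[7] = bb$d0ddbbc
  rot[8] = b$d0ddbbcb
  rot[9] = $d0ddbbcbb
Sorted (with $ < everything):
  sorted[0] = $d0ddbbcbb
  sorted[1] = 0ddbbcbb$d
  sorted[2] = b$d0ddbbcb
  sorted[3] = bb$d0ddbbc
  sorted[4] = bbcbb$d0dd
  sorted[5] = bcbb$d0ddb
  sorted[6] = cbb$d0ddbb
  sorted[7] = d0ddbbcbb$
  sorted[8] = dbbcbb$d0d
  sorted[9] = ddbbcbb$d0
sorted[1] = 0ddbbcbb$d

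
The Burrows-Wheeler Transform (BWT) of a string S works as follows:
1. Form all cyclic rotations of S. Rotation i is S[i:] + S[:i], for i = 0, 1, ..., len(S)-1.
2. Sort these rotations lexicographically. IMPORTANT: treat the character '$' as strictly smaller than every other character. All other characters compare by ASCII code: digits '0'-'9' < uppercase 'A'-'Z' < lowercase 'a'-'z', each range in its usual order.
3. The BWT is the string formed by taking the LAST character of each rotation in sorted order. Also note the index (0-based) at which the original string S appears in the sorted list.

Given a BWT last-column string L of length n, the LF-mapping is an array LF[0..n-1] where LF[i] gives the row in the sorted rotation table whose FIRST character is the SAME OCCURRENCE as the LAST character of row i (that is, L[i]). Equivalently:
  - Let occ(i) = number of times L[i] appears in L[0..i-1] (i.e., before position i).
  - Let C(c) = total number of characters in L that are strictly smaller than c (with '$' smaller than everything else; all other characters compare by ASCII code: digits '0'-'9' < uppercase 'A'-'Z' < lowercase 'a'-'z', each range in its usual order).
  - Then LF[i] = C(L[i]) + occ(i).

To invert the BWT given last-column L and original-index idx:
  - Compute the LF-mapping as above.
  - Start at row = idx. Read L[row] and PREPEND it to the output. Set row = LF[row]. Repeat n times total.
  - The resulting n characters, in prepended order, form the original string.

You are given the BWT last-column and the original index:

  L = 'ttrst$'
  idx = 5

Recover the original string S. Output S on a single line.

LF mapping: 3 4 1 2 5 0
Walk LF starting at row 5, prepending L[row]:
  step 1: row=5, L[5]='$', prepend. Next row=LF[5]=0
  step 2: row=0, L[0]='t', prepend. Next row=LF[0]=3
  step 3: row=3, L[3]='s', prepend. Next row=LF[3]=2
  step 4: row=2, L[2]='r', prepend. Next row=LF[2]=1
  step 5: row=1, L[1]='t', prepend. Next row=LF[1]=4
  step 6: row=4, L[4]='t', prepend. Next row=LF[4]=5
Reversed output: ttrst$

Answer: ttrst$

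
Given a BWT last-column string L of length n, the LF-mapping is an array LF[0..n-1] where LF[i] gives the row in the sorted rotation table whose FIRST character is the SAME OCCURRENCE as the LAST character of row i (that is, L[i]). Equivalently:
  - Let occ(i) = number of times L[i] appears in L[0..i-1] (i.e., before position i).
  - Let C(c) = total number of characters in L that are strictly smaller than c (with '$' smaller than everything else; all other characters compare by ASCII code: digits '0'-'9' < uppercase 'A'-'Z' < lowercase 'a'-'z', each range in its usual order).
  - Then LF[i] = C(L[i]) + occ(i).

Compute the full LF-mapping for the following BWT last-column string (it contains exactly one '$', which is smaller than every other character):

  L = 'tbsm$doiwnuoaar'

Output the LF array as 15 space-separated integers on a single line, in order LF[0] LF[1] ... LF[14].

Answer: 12 3 11 6 0 4 8 5 14 7 13 9 1 2 10

Derivation:
Char counts: '$':1, 'a':2, 'b':1, 'd':1, 'i':1, 'm':1, 'n':1, 'o':2, 'r':1, 's':1, 't':1, 'u':1, 'w':1
C (first-col start): C('$')=0, C('a')=1, C('b')=3, C('d')=4, C('i')=5, C('m')=6, C('n')=7, C('o')=8, C('r')=10, C('s')=11, C('t')=12, C('u')=13, C('w')=14
L[0]='t': occ=0, LF[0]=C('t')+0=12+0=12
L[1]='b': occ=0, LF[1]=C('b')+0=3+0=3
L[2]='s': occ=0, LF[2]=C('s')+0=11+0=11
L[3]='m': occ=0, LF[3]=C('m')+0=6+0=6
L[4]='$': occ=0, LF[4]=C('$')+0=0+0=0
L[5]='d': occ=0, LF[5]=C('d')+0=4+0=4
L[6]='o': occ=0, LF[6]=C('o')+0=8+0=8
L[7]='i': occ=0, LF[7]=C('i')+0=5+0=5
L[8]='w': occ=0, LF[8]=C('w')+0=14+0=14
L[9]='n': occ=0, LF[9]=C('n')+0=7+0=7
L[10]='u': occ=0, LF[10]=C('u')+0=13+0=13
L[11]='o': occ=1, LF[11]=C('o')+1=8+1=9
L[12]='a': occ=0, LF[12]=C('a')+0=1+0=1
L[13]='a': occ=1, LF[13]=C('a')+1=1+1=2
L[14]='r': occ=0, LF[14]=C('r')+0=10+0=10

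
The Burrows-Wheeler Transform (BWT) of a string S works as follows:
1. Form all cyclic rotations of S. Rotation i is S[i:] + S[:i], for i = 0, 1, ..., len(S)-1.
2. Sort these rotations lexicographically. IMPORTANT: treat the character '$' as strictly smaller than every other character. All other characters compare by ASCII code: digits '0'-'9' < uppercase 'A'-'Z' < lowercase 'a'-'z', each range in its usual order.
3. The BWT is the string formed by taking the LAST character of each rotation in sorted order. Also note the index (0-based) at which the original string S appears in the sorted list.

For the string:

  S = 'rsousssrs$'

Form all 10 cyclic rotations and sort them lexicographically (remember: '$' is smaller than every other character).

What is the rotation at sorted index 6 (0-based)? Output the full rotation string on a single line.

Answer: srs$rsouss

Derivation:
All 10 rotations (rotation i = S[i:]+S[:i]):
  rot[0] = rsousssrs$
  rot[1] = sousssrs$r
  rot[2] = ousssrs$rs
  rot[3] = usssrs$rso
  rot[4] = sssrs$rsou
  rot[5] = ssrs$rsous
  rot[6] = srs$rsouss
  rot[7] = rs$rsousss
  rot[8] = s$rsousssr
  rot[9] = $rsousssrs
Sorted (with $ < everything):
  sorted[0] = $rsousssrs
  sorted[1] = ousssrs$rs
  sorted[2] = rs$rsousss
  sorted[3] = rsousssrs$
  sorted[4] = s$rsousssr
  sorted[5] = sousssrs$r
  sorted[6] = srs$rsouss
  sorted[7] = ssrs$rsous
  sorted[8] = sssrs$rsou
  sorted[9] = usssrs$rso
sorted[6] = srs$rsouss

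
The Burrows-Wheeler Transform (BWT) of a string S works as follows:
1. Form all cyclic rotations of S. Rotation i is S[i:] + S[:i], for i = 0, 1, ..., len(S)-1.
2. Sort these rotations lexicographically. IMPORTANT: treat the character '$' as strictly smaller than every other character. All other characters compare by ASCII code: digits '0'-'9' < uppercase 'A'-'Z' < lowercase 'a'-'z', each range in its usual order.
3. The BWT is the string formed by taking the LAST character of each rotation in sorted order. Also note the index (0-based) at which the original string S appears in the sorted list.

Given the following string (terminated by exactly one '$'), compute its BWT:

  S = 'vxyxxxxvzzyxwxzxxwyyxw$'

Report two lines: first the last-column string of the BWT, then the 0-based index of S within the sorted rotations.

Answer: w$xxxxxyyxxzxyvwyzxwxzv
1

Derivation:
All 23 rotations (rotation i = S[i:]+S[:i]):
  rot[0] = vxyxxxxvzzyxwxzxxwyyxw$
  rot[1] = xyxxxxvzzyxwxzxxwyyxw$v
  rot[2] = yxxxxvzzyxwxzxxwyyxw$vx
  rot[3] = xxxxvzzyxwxzxxwyyxw$vxy
  rot[4] = xxxvzzyxwxzxxwyyxw$vxyx
  rot[5] = xxvzzyxwxzxxwyyxw$vxyxx
  rot[6] = xvzzyxwxzxxwyyxw$vxyxxx
  rot[7] = vzzyxwxzxxwyyxw$vxyxxxx
  rot[8] = zzyxwxzxxwyyxw$vxyxxxxv
  rot[9] = zyxwxzxxwyyxw$vxyxxxxvz
  rot[10] = yxwxzxxwyyxw$vxyxxxxvzz
  rot[11] = xwxzxxwyyxw$vxyxxxxvzzy
  rot[12] = wxzxxwyyxw$vxyxxxxvzzyx
  rot[13] = xzxxwyyxw$vxyxxxxvzzyxw
  rot[14] = zxxwyyxw$vxyxxxxvzzyxwx
  rot[15] = xxwyyxw$vxyxxxxvzzyxwxz
  rot[16] = xwyyxw$vxyxxxxvzzyxwxzx
  rot[17] = wyyxw$vxyxxxxvzzyxwxzxx
  rot[18] = yyxw$vxyxxxxvzzyxwxzxxw
  rot[19] = yxw$vxyxxxxvzzyxwxzxxwy
  rot[20] = xw$vxyxxxxvzzyxwxzxxwyy
  rot[21] = w$vxyxxxxvzzyxwxzxxwyyx
  rot[22] = $vxyxxxxvzzyxwxzxxwyyxw
Sorted (with $ < everything):
  sorted[0] = $vxyxxxxvzzyxwxzxxwyyxw  (last char: 'w')
  sorted[1] = vxyxxxxvzzyxwxzxxwyyxw$  (last char: '$')
  sorted[2] = vzzyxwxzxxwyyxw$vxyxxxx  (last char: 'x')
  sorted[3] = w$vxyxxxxvzzyxwxzxxwyyx  (last char: 'x')
  sorted[4] = wxzxxwyyxw$vxyxxxxvzzyx  (last char: 'x')
  sorted[5] = wyyxw$vxyxxxxvzzyxwxzxx  (last char: 'x')
  sorted[6] = xvzzyxwxzxxwyyxw$vxyxxx  (last char: 'x')
  sorted[7] = xw$vxyxxxxvzzyxwxzxxwyy  (last char: 'y')
  sorted[8] = xwxzxxwyyxw$vxyxxxxvzzy  (last char: 'y')
  sorted[9] = xwyyxw$vxyxxxxvzzyxwxzx  (last char: 'x')
  sorted[10] = xxvzzyxwxzxxwyyxw$vxyxx  (last char: 'x')
  sorted[11] = xxwyyxw$vxyxxxxvzzyxwxz  (last char: 'z')
  sorted[12] = xxxvzzyxwxzxxwyyxw$vxyx  (last char: 'x')
  sorted[13] = xxxxvzzyxwxzxxwyyxw$vxy  (last char: 'y')
  sorted[14] = xyxxxxvzzyxwxzxxwyyxw$v  (last char: 'v')
  sorted[15] = xzxxwyyxw$vxyxxxxvzzyxw  (last char: 'w')
  sorted[16] = yxw$vxyxxxxvzzyxwxzxxwy  (last char: 'y')
  sorted[17] = yxwxzxxwyyxw$vxyxxxxvzz  (last char: 'z')
  sorted[18] = yxxxxvzzyxwxzxxwyyxw$vx  (last char: 'x')
  sorted[19] = yyxw$vxyxxxxvzzyxwxzxxw  (last char: 'w')
  sorted[20] = zxxwyyxw$vxyxxxxvzzyxwx  (last char: 'x')
  sorted[21] = zyxwxzxxwyyxw$vxyxxxxvz  (last char: 'z')
  sorted[22] = zzyxwxzxxwyyxw$vxyxxxxv  (last char: 'v')
Last column: w$xxxxxyyxxzxyvwyzxwxzv
Original string S is at sorted index 1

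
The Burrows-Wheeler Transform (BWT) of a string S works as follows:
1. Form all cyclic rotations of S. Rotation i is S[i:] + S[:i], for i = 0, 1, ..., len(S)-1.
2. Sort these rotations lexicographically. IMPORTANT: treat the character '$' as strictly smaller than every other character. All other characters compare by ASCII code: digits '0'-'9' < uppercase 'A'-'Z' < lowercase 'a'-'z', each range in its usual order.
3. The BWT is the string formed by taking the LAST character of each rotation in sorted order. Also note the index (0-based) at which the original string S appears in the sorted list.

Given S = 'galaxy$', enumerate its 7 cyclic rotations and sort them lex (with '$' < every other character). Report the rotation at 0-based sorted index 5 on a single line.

All 7 rotations (rotation i = S[i:]+S[:i]):
  rot[0] = galaxy$
  rot[1] = alaxy$g
  rot[2] = laxy$ga
  rot[3] = axy$gal
  rot[4] = xy$gala
  rot[5] = y$galax
  rot[6] = $galaxy
Sorted (with $ < everything):
  sorted[0] = $galaxy
  sorted[1] = alaxy$g
  sorted[2] = axy$gal
  sorted[3] = galaxy$
  sorted[4] = laxy$ga
  sorted[5] = xy$gala
  sorted[6] = y$galax
sorted[5] = xy$gala

Answer: xy$gala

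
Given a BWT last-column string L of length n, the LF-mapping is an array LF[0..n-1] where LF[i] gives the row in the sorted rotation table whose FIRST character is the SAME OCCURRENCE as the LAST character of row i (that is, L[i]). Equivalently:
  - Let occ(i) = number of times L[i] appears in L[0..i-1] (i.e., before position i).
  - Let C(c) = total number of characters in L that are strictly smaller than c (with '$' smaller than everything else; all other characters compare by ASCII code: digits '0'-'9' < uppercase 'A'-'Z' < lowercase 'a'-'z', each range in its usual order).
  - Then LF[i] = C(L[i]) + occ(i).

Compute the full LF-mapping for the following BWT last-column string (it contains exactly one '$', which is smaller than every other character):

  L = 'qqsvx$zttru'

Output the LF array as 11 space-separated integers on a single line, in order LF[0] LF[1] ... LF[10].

Char counts: '$':1, 'q':2, 'r':1, 's':1, 't':2, 'u':1, 'v':1, 'x':1, 'z':1
C (first-col start): C('$')=0, C('q')=1, C('r')=3, C('s')=4, C('t')=5, C('u')=7, C('v')=8, C('x')=9, C('z')=10
L[0]='q': occ=0, LF[0]=C('q')+0=1+0=1
L[1]='q': occ=1, LF[1]=C('q')+1=1+1=2
L[2]='s': occ=0, LF[2]=C('s')+0=4+0=4
L[3]='v': occ=0, LF[3]=C('v')+0=8+0=8
L[4]='x': occ=0, LF[4]=C('x')+0=9+0=9
L[5]='$': occ=0, LF[5]=C('$')+0=0+0=0
L[6]='z': occ=0, LF[6]=C('z')+0=10+0=10
L[7]='t': occ=0, LF[7]=C('t')+0=5+0=5
L[8]='t': occ=1, LF[8]=C('t')+1=5+1=6
L[9]='r': occ=0, LF[9]=C('r')+0=3+0=3
L[10]='u': occ=0, LF[10]=C('u')+0=7+0=7

Answer: 1 2 4 8 9 0 10 5 6 3 7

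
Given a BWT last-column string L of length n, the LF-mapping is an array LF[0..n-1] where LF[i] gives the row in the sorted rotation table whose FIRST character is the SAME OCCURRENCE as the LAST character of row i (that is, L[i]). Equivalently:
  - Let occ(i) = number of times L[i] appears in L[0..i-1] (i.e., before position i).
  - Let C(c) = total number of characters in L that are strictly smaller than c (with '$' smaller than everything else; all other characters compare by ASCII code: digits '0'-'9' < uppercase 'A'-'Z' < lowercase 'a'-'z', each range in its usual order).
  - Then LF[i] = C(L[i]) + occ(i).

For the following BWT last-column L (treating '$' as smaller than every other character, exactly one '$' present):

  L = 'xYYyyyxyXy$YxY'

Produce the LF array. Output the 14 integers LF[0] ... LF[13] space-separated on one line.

Answer: 6 2 3 9 10 11 7 12 1 13 0 4 8 5

Derivation:
Char counts: '$':1, 'X':1, 'Y':4, 'x':3, 'y':5
C (first-col start): C('$')=0, C('X')=1, C('Y')=2, C('x')=6, C('y')=9
L[0]='x': occ=0, LF[0]=C('x')+0=6+0=6
L[1]='Y': occ=0, LF[1]=C('Y')+0=2+0=2
L[2]='Y': occ=1, LF[2]=C('Y')+1=2+1=3
L[3]='y': occ=0, LF[3]=C('y')+0=9+0=9
L[4]='y': occ=1, LF[4]=C('y')+1=9+1=10
L[5]='y': occ=2, LF[5]=C('y')+2=9+2=11
L[6]='x': occ=1, LF[6]=C('x')+1=6+1=7
L[7]='y': occ=3, LF[7]=C('y')+3=9+3=12
L[8]='X': occ=0, LF[8]=C('X')+0=1+0=1
L[9]='y': occ=4, LF[9]=C('y')+4=9+4=13
L[10]='$': occ=0, LF[10]=C('$')+0=0+0=0
L[11]='Y': occ=2, LF[11]=C('Y')+2=2+2=4
L[12]='x': occ=2, LF[12]=C('x')+2=6+2=8
L[13]='Y': occ=3, LF[13]=C('Y')+3=2+3=5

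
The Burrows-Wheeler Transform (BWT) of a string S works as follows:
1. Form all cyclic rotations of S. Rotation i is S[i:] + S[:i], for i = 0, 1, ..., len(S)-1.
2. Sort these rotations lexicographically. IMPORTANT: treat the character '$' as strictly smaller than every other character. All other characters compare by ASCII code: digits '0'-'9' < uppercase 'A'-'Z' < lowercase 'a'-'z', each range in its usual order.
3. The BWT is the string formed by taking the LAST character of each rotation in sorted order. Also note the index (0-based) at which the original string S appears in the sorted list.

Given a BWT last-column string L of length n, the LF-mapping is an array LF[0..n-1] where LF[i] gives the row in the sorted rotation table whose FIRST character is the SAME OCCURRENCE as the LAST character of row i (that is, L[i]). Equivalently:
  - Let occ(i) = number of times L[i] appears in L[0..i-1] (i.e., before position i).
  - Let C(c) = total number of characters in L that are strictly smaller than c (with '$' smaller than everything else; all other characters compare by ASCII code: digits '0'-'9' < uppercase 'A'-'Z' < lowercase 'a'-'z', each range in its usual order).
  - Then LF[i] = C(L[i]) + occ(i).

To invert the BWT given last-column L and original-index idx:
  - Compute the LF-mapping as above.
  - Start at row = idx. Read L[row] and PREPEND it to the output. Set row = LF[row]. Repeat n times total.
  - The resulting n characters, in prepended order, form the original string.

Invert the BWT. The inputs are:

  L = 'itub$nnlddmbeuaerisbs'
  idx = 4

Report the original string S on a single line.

Answer: bubblemisunderstandi$

Derivation:
LF mapping: 9 18 19 2 0 13 14 11 5 6 12 3 7 20 1 8 15 10 16 4 17
Walk LF starting at row 4, prepending L[row]:
  step 1: row=4, L[4]='$', prepend. Next row=LF[4]=0
  step 2: row=0, L[0]='i', prepend. Next row=LF[0]=9
  step 3: row=9, L[9]='d', prepend. Next row=LF[9]=6
  step 4: row=6, L[6]='n', prepend. Next row=LF[6]=14
  step 5: row=14, L[14]='a', prepend. Next row=LF[14]=1
  step 6: row=1, L[1]='t', prepend. Next row=LF[1]=18
  step 7: row=18, L[18]='s', prepend. Next row=LF[18]=16
  step 8: row=16, L[16]='r', prepend. Next row=LF[16]=15
  step 9: row=15, L[15]='e', prepend. Next row=LF[15]=8
  step 10: row=8, L[8]='d', prepend. Next row=LF[8]=5
  step 11: row=5, L[5]='n', prepend. Next row=LF[5]=13
  step 12: row=13, L[13]='u', prepend. Next row=LF[13]=20
  step 13: row=20, L[20]='s', prepend. Next row=LF[20]=17
  step 14: row=17, L[17]='i', prepend. Next row=LF[17]=10
  step 15: row=10, L[10]='m', prepend. Next row=LF[10]=12
  step 16: row=12, L[12]='e', prepend. Next row=LF[12]=7
  step 17: row=7, L[7]='l', prepend. Next row=LF[7]=11
  step 18: row=11, L[11]='b', prepend. Next row=LF[11]=3
  step 19: row=3, L[3]='b', prepend. Next row=LF[3]=2
  step 20: row=2, L[2]='u', prepend. Next row=LF[2]=19
  step 21: row=19, L[19]='b', prepend. Next row=LF[19]=4
Reversed output: bubblemisunderstandi$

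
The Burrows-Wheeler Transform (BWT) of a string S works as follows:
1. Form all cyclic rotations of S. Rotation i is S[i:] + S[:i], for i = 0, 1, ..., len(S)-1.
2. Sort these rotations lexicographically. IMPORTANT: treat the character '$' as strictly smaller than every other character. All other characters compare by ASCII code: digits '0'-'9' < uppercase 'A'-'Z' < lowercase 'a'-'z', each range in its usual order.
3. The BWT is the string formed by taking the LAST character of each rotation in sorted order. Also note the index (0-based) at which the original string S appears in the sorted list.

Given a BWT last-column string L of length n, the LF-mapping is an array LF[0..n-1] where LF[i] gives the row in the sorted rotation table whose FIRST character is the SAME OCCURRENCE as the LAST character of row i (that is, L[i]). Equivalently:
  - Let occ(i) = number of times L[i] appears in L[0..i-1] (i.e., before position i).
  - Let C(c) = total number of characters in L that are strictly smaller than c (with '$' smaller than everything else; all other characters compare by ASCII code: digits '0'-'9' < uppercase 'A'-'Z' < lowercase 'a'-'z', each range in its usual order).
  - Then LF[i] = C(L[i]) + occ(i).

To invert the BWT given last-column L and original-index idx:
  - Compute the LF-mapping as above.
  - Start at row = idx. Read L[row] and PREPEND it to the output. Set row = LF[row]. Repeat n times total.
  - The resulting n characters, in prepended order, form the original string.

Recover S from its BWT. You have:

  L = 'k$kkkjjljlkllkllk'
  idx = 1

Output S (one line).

LF mapping: 4 0 5 6 7 1 2 11 3 12 8 13 14 9 15 16 10
Walk LF starting at row 1, prepending L[row]:
  step 1: row=1, L[1]='$', prepend. Next row=LF[1]=0
  step 2: row=0, L[0]='k', prepend. Next row=LF[0]=4
  step 3: row=4, L[4]='k', prepend. Next row=LF[4]=7
  step 4: row=7, L[7]='l', prepend. Next row=LF[7]=11
  step 5: row=11, L[11]='l', prepend. Next row=LF[11]=13
  step 6: row=13, L[13]='k', prepend. Next row=LF[13]=9
  step 7: row=9, L[9]='l', prepend. Next row=LF[9]=12
  step 8: row=12, L[12]='l', prepend. Next row=LF[12]=14
  step 9: row=14, L[14]='l', prepend. Next row=LF[14]=15
  step 10: row=15, L[15]='l', prepend. Next row=LF[15]=16
  step 11: row=16, L[16]='k', prepend. Next row=LF[16]=10
  step 12: row=10, L[10]='k', prepend. Next row=LF[10]=8
  step 13: row=8, L[8]='j', prepend. Next row=LF[8]=3
  step 14: row=3, L[3]='k', prepend. Next row=LF[3]=6
  step 15: row=6, L[6]='j', prepend. Next row=LF[6]=2
  step 16: row=2, L[2]='k', prepend. Next row=LF[2]=5
  step 17: row=5, L[5]='j', prepend. Next row=LF[5]=1
Reversed output: jkjkjkkllllkllkk$

Answer: jkjkjkkllllkllkk$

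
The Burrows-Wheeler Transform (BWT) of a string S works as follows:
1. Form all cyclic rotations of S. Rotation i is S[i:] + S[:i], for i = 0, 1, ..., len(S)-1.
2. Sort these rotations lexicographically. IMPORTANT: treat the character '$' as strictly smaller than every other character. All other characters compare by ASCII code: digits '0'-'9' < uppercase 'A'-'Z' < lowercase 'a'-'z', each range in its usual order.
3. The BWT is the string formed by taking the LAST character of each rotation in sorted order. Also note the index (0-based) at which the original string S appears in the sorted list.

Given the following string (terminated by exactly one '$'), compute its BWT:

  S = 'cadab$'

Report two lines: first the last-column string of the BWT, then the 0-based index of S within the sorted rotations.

All 6 rotations (rotation i = S[i:]+S[:i]):
  rot[0] = cadab$
  rot[1] = adab$c
  rot[2] = dab$ca
  rot[3] = ab$cad
  rot[4] = b$cada
  rot[5] = $cadab
Sorted (with $ < everything):
  sorted[0] = $cadab  (last char: 'b')
  sorted[1] = ab$cad  (last char: 'd')
  sorted[2] = adab$c  (last char: 'c')
  sorted[3] = b$cada  (last char: 'a')
  sorted[4] = cadab$  (last char: '$')
  sorted[5] = dab$ca  (last char: 'a')
Last column: bdca$a
Original string S is at sorted index 4

Answer: bdca$a
4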